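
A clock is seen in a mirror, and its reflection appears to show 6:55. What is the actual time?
Reflection across the vertical (12-6) axis maps a hand at angle A degrees to (360 - A) degrees, which sends a reading of T minutes past 12:00 to (720 - T) minutes past 12:00.
Mirror reads 6:55 = 415 minutes past 12:00.
Actual time: (720 - 415) mod 720 = 305 minutes = 5:05.

Final answer: 5:05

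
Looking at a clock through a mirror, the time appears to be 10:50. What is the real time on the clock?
Reflection across the vertical (12-6) axis maps a hand at angle A degrees to (360 - A) degrees, which sends a reading of T minutes past 12:00 to (720 - T) minutes past 12:00.
Mirror reads 10:50 = 650 minutes past 12:00.
Actual time: (720 - 650) mod 720 = 70 minutes = 1:10.

Final answer: 1:10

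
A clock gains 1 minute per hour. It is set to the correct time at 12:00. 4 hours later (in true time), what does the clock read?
For every 60 true minutes, the faulty clock advances 60 + 1 = 61 minutes.
True elapsed: 4 hours = 240 minutes.
Faulty clock advances: 240 x 61/60 = 244 minutes (drift: 4 minutes ahead).
Shown time: 12:00 + 244 minutes = 4:04.

Final answer: 4:04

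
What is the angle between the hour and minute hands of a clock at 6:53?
Hour hand position: 6 x 30 + 53 x 0.5 = 206.5 degrees
Minute hand position: 53 x 6 = 318 degrees
Difference: |206.5 - 318| = 111.5 degrees
The angle between the hands is 111.5 degrees

Final answer: 111.5 degrees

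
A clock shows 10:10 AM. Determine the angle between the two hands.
Hour hand position: 10 x 30 + 10 x 0.5 = 305 degrees
Minute hand position: 10 x 6 = 60 degrees
Difference: |305 - 60| = 245 degrees
Since 245 > 180, the smaller angle is 360 - 245 = 115 degrees

Final answer: 115 degrees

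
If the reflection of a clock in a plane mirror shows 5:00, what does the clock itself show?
Reflection across the vertical (12-6) axis maps a hand at angle A degrees to (360 - A) degrees, which sends a reading of T minutes past 12:00 to (720 - T) minutes past 12:00.
Mirror reads 5:00 = 300 minutes past 12:00.
Actual time: (720 - 300) mod 720 = 420 minutes = 7:00.

Final answer: 7:00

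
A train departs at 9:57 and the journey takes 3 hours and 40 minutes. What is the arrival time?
Starting time: 9:57
Adding 40 minutes to 57 minutes: 57 + 40 = 97 minutes = 1 hour and 37 minutes
Adding 3 hours: 9 + 3 + 1 (carry) = 13 - 12 = 1
Final time: 1:37

Final answer: 1:37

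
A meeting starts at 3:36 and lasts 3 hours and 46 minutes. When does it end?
Starting time: 3:36
Adding 46 minutes to 36 minutes: 36 + 46 = 82 minutes = 1 hour and 22 minutes
Adding 3 hours: 3 + 3 + 1 (carry) = 7
Final time: 7:22

Final answer: 7:22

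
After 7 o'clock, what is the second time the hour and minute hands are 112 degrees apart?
At t minutes past 7:00, the hour hand is at 30 x 7 + 0.5t degrees and the minute hand is at 6t degrees.
The smaller angle between them is 112 degrees when |30H - 5.5t| = 112 or |30H - 5.5t| = 248.
With H = 7, solve 30 x 7 - 5.5t = +/- target for each target:
  t = (30 x 7 - 112) / 5.5 = 17.82
  t = (30 x 7 + 112) / 5.5 = 58.55
  t = (30 x 7 - 248) / 5.5 = -6.91 (outside (0, 60))
  t = (30 x 7 + 248) / 5.5 = 83.27 (outside (0, 60))
Valid solutions in (0, 60): {17.82, 58.55} minutes.
The second occurrence is t = 58.55 minutes.
The hands form a 112-degree angle at 58.55 minutes past 7:00.

Final answer: 58.55 minutes past 7:00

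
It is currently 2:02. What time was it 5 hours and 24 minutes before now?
Starting time: 2:02 = 122 total minutes past 12:00
Subtracting: 5 hours and 24 minutes = 324 minutes
122 - 324 = -202 (negative, add 12 hours = 720) = 518 minutes
= 8 hours and 38 minutes past 12:00 = 8:38

Final answer: 8:38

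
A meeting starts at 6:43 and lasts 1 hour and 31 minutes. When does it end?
Starting time: 6:43
Adding 31 minutes to 43 minutes: 43 + 31 = 74 minutes = 1 hour and 14 minutes
Adding 1 hour: 6 + 1 + 1 (carry) = 8
Final time: 8:14

Final answer: 8:14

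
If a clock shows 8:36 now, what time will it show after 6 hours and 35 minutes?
Starting time: 8:36
Adding 35 minutes to 36 minutes: 36 + 35 = 71 minutes = 1 hour and 11 minutes
Adding 6 hours: 8 + 6 + 1 (carry) = 15 - 12 = 3
Final time: 3:11

Final answer: 3:11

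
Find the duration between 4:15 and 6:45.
From 4:15 to 6:45:
(6 x 60 + 45) - (4 x 60 + 15) = 405 - 255 = 150 minutes
= 2 hours and 30 minutes

Final answer: 2 hours and 30 minutes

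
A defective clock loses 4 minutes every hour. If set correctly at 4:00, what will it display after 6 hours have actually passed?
For every 60 true minutes, the faulty clock advances 60 - 4 = 56 minutes.
True elapsed: 6 hours = 360 minutes.
Faulty clock advances: 360 x 56/60 = 336 minutes (drift: 24 minutes behind).
Shown time: 4:00 + 336 minutes = 9:36.

Final answer: 9:36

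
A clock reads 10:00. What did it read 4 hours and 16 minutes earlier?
Starting time: 10:00 = 600 total minutes past 12:00
Subtracting: 4 hours and 16 minutes = 256 minutes
600 - 256 = 344 minutes
= 5 hours and 44 minutes past 12:00 = 5:44

Final answer: 5:44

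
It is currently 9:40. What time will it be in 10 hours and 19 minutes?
Starting time: 9:40
Adding 19 minutes to 40 minutes: 40 + 19 = 59 minutes
Adding 10 hours: 9 + 10 = 19 - 12 = 7
Final time: 7:59

Final answer: 7:59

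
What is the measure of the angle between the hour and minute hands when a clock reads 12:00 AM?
Hour hand position: 0 x 30 + 0 x 0.5 = 0 degrees
Minute hand position: 0 x 6 = 0 degrees
Difference: |0 - 0| = 0 degrees
The angle between the hands is 0 degrees

Final answer: 0 degrees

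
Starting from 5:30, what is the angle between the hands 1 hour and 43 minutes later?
First find the time 1 hour and 43 minutes after 5:30.
Total minutes: 5 x 60 + 30 + 1 x 60 + 43 = 433.
433 mod 720 = 433 minutes = 7:13.
Now compute the angle at 7:13:
Hour hand: 7 x 30 + 13 x 0.5 = 216.5 degrees
Minute hand: 13 x 6 = 78 degrees
Difference: |216.5 - 78| = 138.5 degrees
The angle is 138.5 degrees

Final answer: 138.5 degrees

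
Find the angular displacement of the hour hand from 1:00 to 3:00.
The hour hand moves 0.5 degrees per minute.
Time elapsed: 3:00 - 1:00 = 120 minutes
Angular displacement: 120 x 0.5 = 60 degrees

Final answer: 60 degrees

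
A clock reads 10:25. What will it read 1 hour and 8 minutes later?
Starting time: 10:25
Adding 8 minutes to 25 minutes: 25 + 8 = 33 minutes
Adding 1 hour: 10 + 1 = 11
Final time: 11:33

Final answer: 11:33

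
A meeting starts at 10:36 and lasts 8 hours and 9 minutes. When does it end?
Starting time: 10:36
Adding 9 minutes to 36 minutes: 36 + 9 = 45 minutes
Adding 8 hours: 10 + 8 = 18 - 12 = 6
Final time: 6:45

Final answer: 6:45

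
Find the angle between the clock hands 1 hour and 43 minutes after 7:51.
First find the time 1 hour and 43 minutes after 7:51.
Total minutes: 7 x 60 + 51 + 1 x 60 + 43 = 574.
574 mod 720 = 574 minutes = 9:34.
Now compute the angle at 9:34:
Hour hand: 9 x 30 + 34 x 0.5 = 287 degrees
Minute hand: 34 x 6 = 204 degrees
Difference: |287 - 204| = 83 degrees
The angle is 83 degrees

Final answer: 83 degrees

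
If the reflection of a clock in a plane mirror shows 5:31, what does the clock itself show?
Reflection across the vertical (12-6) axis maps a hand at angle A degrees to (360 - A) degrees, which sends a reading of T minutes past 12:00 to (720 - T) minutes past 12:00.
Mirror reads 5:31 = 331 minutes past 12:00.
Actual time: (720 - 331) mod 720 = 389 minutes = 6:29.

Final answer: 6:29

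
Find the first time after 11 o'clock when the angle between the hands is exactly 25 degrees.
At t minutes past 11:00, the hour hand is at 30 x 11 + 0.5t degrees and the minute hand is at 6t degrees.
The smaller angle between them is 25 degrees when |30H - 5.5t| = 25 or |30H - 5.5t| = 335.
With H = 11, solve 30 x 11 - 5.5t = +/- target for each target:
  t = (30 x 11 - 25) / 5.5 = 55.45
  t = (30 x 11 + 25) / 5.5 = 64.55 (outside (0, 60))
  t = (30 x 11 - 335) / 5.5 = -0.91 (outside (0, 60))
  t = (30 x 11 + 335) / 5.5 = 120.91 (outside (0, 60))
Valid solutions in (0, 60): {55.45} minutes.
The first occurrence is t = 55.45 minutes.
The hands form a 25-degree angle at 55.45 minutes past 11:00.

Final answer: 55.45 minutes past 11:00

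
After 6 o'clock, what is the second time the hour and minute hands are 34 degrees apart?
At t minutes past 6:00, the hour hand is at 30 x 6 + 0.5t degrees and the minute hand is at 6t degrees.
The smaller angle between them is 34 degrees when |30H - 5.5t| = 34 or |30H - 5.5t| = 326.
With H = 6, solve 30 x 6 - 5.5t = +/- target for each target:
  t = (30 x 6 - 34) / 5.5 = 26.55
  t = (30 x 6 + 34) / 5.5 = 38.91
  t = (30 x 6 - 326) / 5.5 = -26.55 (outside (0, 60))
  t = (30 x 6 + 326) / 5.5 = 92 (outside (0, 60))
Valid solutions in (0, 60): {26.55, 38.91} minutes.
The second occurrence is t = 38.91 minutes.
The hands form a 34-degree angle at 38.91 minutes past 6:00.

Final answer: 38.91 minutes past 6:00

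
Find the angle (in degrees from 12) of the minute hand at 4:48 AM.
The minute hand moves 6 degrees per minute.
At 4:48: 48 x 6 = 288 degrees

Final answer: 288 degrees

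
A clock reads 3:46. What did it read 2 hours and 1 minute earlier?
Starting time: 3:46 = 226 total minutes past 12:00
Subtracting: 2 hours and 1 minute = 121 minutes
226 - 121 = 105 minutes
= 1 hour and 45 minutes past 12:00 = 1:45

Final answer: 1:45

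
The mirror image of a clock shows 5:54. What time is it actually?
Reflection across the vertical (12-6) axis maps a hand at angle A degrees to (360 - A) degrees, which sends a reading of T minutes past 12:00 to (720 - T) minutes past 12:00.
Mirror reads 5:54 = 354 minutes past 12:00.
Actual time: (720 - 354) mod 720 = 366 minutes = 6:06.

Final answer: 6:06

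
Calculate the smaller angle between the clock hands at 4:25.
Hour hand position: 4 x 30 + 25 x 0.5 = 132.5 degrees
Minute hand position: 25 x 6 = 150 degrees
Difference: |132.5 - 150| = 17.5 degrees
The angle between the hands is 17.5 degrees

Final answer: 17.5 degrees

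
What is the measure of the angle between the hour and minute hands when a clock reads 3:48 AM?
Hour hand position: 3 x 30 + 48 x 0.5 = 114 degrees
Minute hand position: 48 x 6 = 288 degrees
Difference: |114 - 288| = 174 degrees
The angle between the hands is 174 degrees

Final answer: 174 degrees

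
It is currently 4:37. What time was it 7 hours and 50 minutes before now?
Starting time: 4:37 = 277 total minutes past 12:00
Subtracting: 7 hours and 50 minutes = 470 minutes
277 - 470 = -193 (negative, add 12 hours = 720) = 527 minutes
= 8 hours and 47 minutes past 12:00 = 8:47

Final answer: 8:47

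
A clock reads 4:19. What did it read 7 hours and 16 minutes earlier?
Starting time: 4:19 = 259 total minutes past 12:00
Subtracting: 7 hours and 16 minutes = 436 minutes
259 - 436 = -177 (negative, add 12 hours = 720) = 543 minutes
= 9 hours and 3 minutes past 12:00 = 9:03

Final answer: 9:03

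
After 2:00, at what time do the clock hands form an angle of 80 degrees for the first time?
At t minutes past 2:00, the hour hand is at 30 x 2 + 0.5t degrees and the minute hand is at 6t degrees.
The smaller angle between them is 80 degrees when |30H - 5.5t| = 80 or |30H - 5.5t| = 280.
With H = 2, solve 30 x 2 - 5.5t = +/- target for each target:
  t = (30 x 2 - 80) / 5.5 = -3.64 (outside (0, 60))
  t = (30 x 2 + 80) / 5.5 = 25.45
  t = (30 x 2 - 280) / 5.5 = -40 (outside (0, 60))
  t = (30 x 2 + 280) / 5.5 = 61.82 (outside (0, 60))
Valid solutions in (0, 60): {25.45} minutes.
The first occurrence is t = 25.45 minutes.
The hands form a 80-degree angle at 25.45 minutes past 2:00.

Final answer: 25.45 minutes past 2:00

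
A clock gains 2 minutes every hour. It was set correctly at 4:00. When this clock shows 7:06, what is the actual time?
For every 60 true minutes, the faulty clock advances 62 minutes, so 1 faulty-clock minute corresponds to 60/62 true minutes.
From 4:00 to 7:06 on the faulty dial is 186 minutes.
True elapsed: 186 x 60/62 = 180 minutes = 3 hours.
True time: 4:00 + 3 hours = 7:00.

Final answer: 7:00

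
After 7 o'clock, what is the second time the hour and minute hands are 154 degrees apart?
At t minutes past 7:00, the hour hand is at 30 x 7 + 0.5t degrees and the minute hand is at 6t degrees.
The smaller angle between them is 154 degrees when |30H - 5.5t| = 154 or |30H - 5.5t| = 206.
With H = 7, solve 30 x 7 - 5.5t = +/- target for each target:
  t = (30 x 7 - 154) / 5.5 = 10.18
  t = (30 x 7 + 154) / 5.5 = 66.18 (outside (0, 60))
  t = (30 x 7 - 206) / 5.5 = 0.73
  t = (30 x 7 + 206) / 5.5 = 75.64 (outside (0, 60))
Valid solutions in (0, 60): {0.73, 10.18} minutes.
The second occurrence is t = 10.18 minutes.
The hands form a 154-degree angle at 10.18 minutes past 7:00.

Final answer: 10.18 minutes past 7:00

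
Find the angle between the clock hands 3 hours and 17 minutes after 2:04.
First find the time 3 hours and 17 minutes after 2:04.
Total minutes: 2 x 60 + 4 + 3 x 60 + 17 = 321.
321 mod 720 = 321 minutes = 5:21.
Now compute the angle at 5:21:
Hour hand: 5 x 30 + 21 x 0.5 = 160.5 degrees
Minute hand: 21 x 6 = 126 degrees
Difference: |160.5 - 126| = 34.5 degrees
The angle is 34.5 degrees

Final answer: 34.5 degrees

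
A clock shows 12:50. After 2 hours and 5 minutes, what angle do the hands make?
First find the time 2 hours and 5 minutes after 12:50.
Total minutes: 12 x 60 + 50 + 2 x 60 + 5 = 895.
895 mod 720 = 175 minutes = 2:55.
Now compute the angle at 2:55:
Hour hand: 2 x 30 + 55 x 0.5 = 87.5 degrees
Minute hand: 55 x 6 = 330 degrees
Difference: |87.5 - 330| = 242.5 degrees
Smaller angle: 360 - 242.5 = 117.5 degrees

Final answer: 117.5 degrees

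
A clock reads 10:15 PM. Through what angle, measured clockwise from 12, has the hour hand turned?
The hour hand moves 30 degrees per hour and 0.5 degrees per minute.
At 10:15: (10) x 30 + 15 x 0.5 = 300 + 7.5 = 307.5 degrees

Final answer: 307.5 degrees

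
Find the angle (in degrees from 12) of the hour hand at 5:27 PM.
The hour hand moves 30 degrees per hour and 0.5 degrees per minute.
At 5:27: (5) x 30 + 27 x 0.5 = 150 + 13.5 = 163.5 degrees

Final answer: 163.5 degrees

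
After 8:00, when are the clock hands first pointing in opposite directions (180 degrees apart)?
For hands to be 180 degrees apart: |30H - 5.5t| = 180
With H = 8: t = (30 x 8 + 180)/5.5 = 76.36 or t = (30 x 8 - 180)/5.5 = 10.91
First valid solution (0 < t < 60): t = 10.91 minutes
The hands are opposite at 10.91 minutes past 8:00.

Final answer: 10.91 minutes past 8:00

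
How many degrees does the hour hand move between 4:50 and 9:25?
The hour hand moves 0.5 degrees per minute.
Time elapsed: 9:25 - 4:50 = 275 minutes
Angular displacement: 275 x 0.5 = 137.5 degrees

Final answer: 137.5 degrees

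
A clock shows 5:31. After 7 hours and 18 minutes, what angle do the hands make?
First find the time 7 hours and 18 minutes after 5:31.
Total minutes: 5 x 60 + 31 + 7 x 60 + 18 = 769.
769 mod 720 = 49 minutes = 12:49.
Now compute the angle at 12:49:
Hour hand: 0 x 30 + 49 x 0.5 = 24.5 degrees
Minute hand: 49 x 6 = 294 degrees
Difference: |24.5 - 294| = 269.5 degrees
Smaller angle: 360 - 269.5 = 90.5 degrees

Final answer: 90.5 degrees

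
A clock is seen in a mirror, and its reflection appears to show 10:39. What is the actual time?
Reflection across the vertical (12-6) axis maps a hand at angle A degrees to (360 - A) degrees, which sends a reading of T minutes past 12:00 to (720 - T) minutes past 12:00.
Mirror reads 10:39 = 639 minutes past 12:00.
Actual time: (720 - 639) mod 720 = 81 minutes = 1:21.

Final answer: 1:21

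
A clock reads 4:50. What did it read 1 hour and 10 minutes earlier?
Starting time: 4:50 = 290 total minutes past 12:00
Subtracting: 1 hour and 10 minutes = 70 minutes
290 - 70 = 220 minutes
= 3 hours and 40 minutes past 12:00 = 3:40

Final answer: 3:40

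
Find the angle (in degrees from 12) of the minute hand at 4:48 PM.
The minute hand moves 6 degrees per minute.
At 4:48: 48 x 6 = 288 degrees

Final answer: 288 degrees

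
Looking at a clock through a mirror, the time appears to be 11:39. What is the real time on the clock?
Reflection across the vertical (12-6) axis maps a hand at angle A degrees to (360 - A) degrees, which sends a reading of T minutes past 12:00 to (720 - T) minutes past 12:00.
Mirror reads 11:39 = 699 minutes past 12:00.
Actual time: (720 - 699) mod 720 = 21 minutes = 12:21.

Final answer: 12:21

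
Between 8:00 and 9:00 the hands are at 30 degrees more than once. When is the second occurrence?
At t minutes past 8:00, the hour hand is at 30 x 8 + 0.5t degrees and the minute hand is at 6t degrees.
The smaller angle between them is 30 degrees when |30H - 5.5t| = 30 or |30H - 5.5t| = 330.
With H = 8, solve 30 x 8 - 5.5t = +/- target for each target:
  t = (30 x 8 - 30) / 5.5 = 38.18
  t = (30 x 8 + 30) / 5.5 = 49.09
  t = (30 x 8 - 330) / 5.5 = -16.36 (outside (0, 60))
  t = (30 x 8 + 330) / 5.5 = 103.64 (outside (0, 60))
Valid solutions in (0, 60): {38.18, 49.09} minutes.
The second occurrence is t = 49.09 minutes.
The hands form a 30-degree angle at 49.09 minutes past 8:00.

Final answer: 49.09 minutes past 8:00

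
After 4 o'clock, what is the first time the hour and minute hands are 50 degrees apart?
At t minutes past 4:00, the hour hand is at 30 x 4 + 0.5t degrees and the minute hand is at 6t degrees.
The smaller angle between them is 50 degrees when |30H - 5.5t| = 50 or |30H - 5.5t| = 310.
With H = 4, solve 30 x 4 - 5.5t = +/- target for each target:
  t = (30 x 4 - 50) / 5.5 = 12.73
  t = (30 x 4 + 50) / 5.5 = 30.91
  t = (30 x 4 - 310) / 5.5 = -34.55 (outside (0, 60))
  t = (30 x 4 + 310) / 5.5 = 78.18 (outside (0, 60))
Valid solutions in (0, 60): {12.73, 30.91} minutes.
The first occurrence is t = 12.73 minutes.
The hands form a 50-degree angle at 12.73 minutes past 4:00.

Final answer: 12.73 minutes past 4:00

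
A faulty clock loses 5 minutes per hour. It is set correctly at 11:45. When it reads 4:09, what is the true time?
For every 60 true minutes, the faulty clock advances 55 minutes, so 1 faulty-clock minute corresponds to 60/55 true minutes.
From 11:45 to 4:09 on the faulty dial is 264 minutes.
True elapsed: 264 x 60/55 = 288 minutes = 4 hours and 48 minutes.
True time: 11:45 + 4 hours and 48 minutes = 4:33.

Final answer: 4:33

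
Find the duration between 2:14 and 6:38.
From 2:14 to 6:38:
(6 x 60 + 38) - (2 x 60 + 14) = 398 - 134 = 264 minutes
= 4 hours and 24 minutes

Final answer: 4 hours and 24 minutes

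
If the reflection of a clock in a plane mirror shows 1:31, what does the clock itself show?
Reflection across the vertical (12-6) axis maps a hand at angle A degrees to (360 - A) degrees, which sends a reading of T minutes past 12:00 to (720 - T) minutes past 12:00.
Mirror reads 1:31 = 91 minutes past 12:00.
Actual time: (720 - 91) mod 720 = 629 minutes = 10:29.

Final answer: 10:29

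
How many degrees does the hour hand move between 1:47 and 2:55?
The hour hand moves 0.5 degrees per minute.
Time elapsed: 2:55 - 1:47 = 68 minutes
Angular displacement: 68 x 0.5 = 34 degrees

Final answer: 34 degrees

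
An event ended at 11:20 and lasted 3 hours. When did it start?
Starting time: 11:20 = 680 total minutes past 12:00
Subtracting: 3 hours = 180 minutes
680 - 180 = 500 minutes
= 8 hours and 20 minutes past 12:00 = 8:20

Final answer: 8:20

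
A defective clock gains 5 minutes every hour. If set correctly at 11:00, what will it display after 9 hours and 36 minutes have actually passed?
For every 60 true minutes, the faulty clock advances 60 + 5 = 65 minutes.
True elapsed: 9 hours and 36 minutes = 576 minutes.
Faulty clock advances: 576 x 65/60 = 624 minutes (drift: 48 minutes ahead).
Shown time: 11:00 + 624 minutes = 9:24.

Final answer: 9:24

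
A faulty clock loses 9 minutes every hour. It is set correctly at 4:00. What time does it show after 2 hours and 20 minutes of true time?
For every 60 true minutes, the faulty clock advances 60 - 9 = 51 minutes.
True elapsed: 2 hours and 20 minutes = 140 minutes.
Faulty clock advances: 140 x 51/60 = 119 minutes (drift: 21 minutes behind).
Shown time: 4:00 + 119 minutes = 5:59.

Final answer: 5:59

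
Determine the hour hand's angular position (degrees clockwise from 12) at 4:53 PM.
The hour hand moves 30 degrees per hour and 0.5 degrees per minute.
At 4:53: (4) x 30 + 53 x 0.5 = 120 + 26.5 = 146.5 degrees

Final answer: 146.5 degrees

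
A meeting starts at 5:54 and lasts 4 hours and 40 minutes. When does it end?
Starting time: 5:54
Adding 40 minutes to 54 minutes: 54 + 40 = 94 minutes = 1 hour and 34 minutes
Adding 4 hours: 5 + 4 + 1 (carry) = 10
Final time: 10:34

Final answer: 10:34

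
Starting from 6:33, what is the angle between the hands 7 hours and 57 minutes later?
First find the time 7 hours and 57 minutes after 6:33.
Total minutes: 6 x 60 + 33 + 7 x 60 + 57 = 870.
870 mod 720 = 150 minutes = 2:30.
Now compute the angle at 2:30:
Hour hand: 2 x 30 + 30 x 0.5 = 75 degrees
Minute hand: 30 x 6 = 180 degrees
Difference: |75 - 180| = 105 degrees
The angle is 105 degrees

Final answer: 105 degrees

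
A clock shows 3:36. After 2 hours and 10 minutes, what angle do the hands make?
First find the time 2 hours and 10 minutes after 3:36.
Total minutes: 3 x 60 + 36 + 2 x 60 + 10 = 346.
346 mod 720 = 346 minutes = 5:46.
Now compute the angle at 5:46:
Hour hand: 5 x 30 + 46 x 0.5 = 173 degrees
Minute hand: 46 x 6 = 276 degrees
Difference: |173 - 276| = 103 degrees
The angle is 103 degrees

Final answer: 103 degrees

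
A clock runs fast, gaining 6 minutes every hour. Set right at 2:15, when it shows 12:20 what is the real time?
For every 60 true minutes, the faulty clock advances 66 minutes, so 1 faulty-clock minute corresponds to 60/66 true minutes.
From 2:15 to 12:20 on the faulty dial is 605 minutes.
True elapsed: 605 x 60/66 = 550 minutes = 9 hours and 10 minutes.
True time: 2:15 + 9 hours and 10 minutes = 11:25.

Final answer: 11:25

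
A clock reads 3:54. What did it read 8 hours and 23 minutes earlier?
Starting time: 3:54 = 234 total minutes past 12:00
Subtracting: 8 hours and 23 minutes = 503 minutes
234 - 503 = -269 (negative, add 12 hours = 720) = 451 minutes
= 7 hours and 31 minutes past 12:00 = 7:31

Final answer: 7:31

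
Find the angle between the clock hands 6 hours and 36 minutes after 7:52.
First find the time 6 hours and 36 minutes after 7:52.
Total minutes: 7 x 60 + 52 + 6 x 60 + 36 = 868.
868 mod 720 = 148 minutes = 2:28.
Now compute the angle at 2:28:
Hour hand: 2 x 30 + 28 x 0.5 = 74 degrees
Minute hand: 28 x 6 = 168 degrees
Difference: |74 - 168| = 94 degrees
The angle is 94 degrees

Final answer: 94 degrees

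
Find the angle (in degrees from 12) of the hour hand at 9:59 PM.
The hour hand moves 30 degrees per hour and 0.5 degrees per minute.
At 9:59: (9) x 30 + 59 x 0.5 = 270 + 29.5 = 299.5 degrees

Final answer: 299.5 degrees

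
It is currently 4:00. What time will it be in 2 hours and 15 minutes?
Starting time: 4:00
Adding 15 minutes to 0 minutes: 0 + 15 = 15 minutes
Adding 2 hours: 4 + 2 = 6
Final time: 6:15

Final answer: 6:15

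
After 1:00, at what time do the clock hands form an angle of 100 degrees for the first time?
At t minutes past 1:00, the hour hand is at 30 x 1 + 0.5t degrees and the minute hand is at 6t degrees.
The smaller angle between them is 100 degrees when |30H - 5.5t| = 100 or |30H - 5.5t| = 260.
With H = 1, solve 30 x 1 - 5.5t = +/- target for each target:
  t = (30 x 1 - 100) / 5.5 = -12.73 (outside (0, 60))
  t = (30 x 1 + 100) / 5.5 = 23.64
  t = (30 x 1 - 260) / 5.5 = -41.82 (outside (0, 60))
  t = (30 x 1 + 260) / 5.5 = 52.73
Valid solutions in (0, 60): {23.64, 52.73} minutes.
The first occurrence is t = 23.64 minutes.
The hands form a 100-degree angle at 23.64 minutes past 1:00.

Final answer: 23.64 minutes past 1:00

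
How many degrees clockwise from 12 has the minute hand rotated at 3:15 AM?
The minute hand moves 6 degrees per minute.
At 3:15: 15 x 6 = 90 degrees

Final answer: 90 degrees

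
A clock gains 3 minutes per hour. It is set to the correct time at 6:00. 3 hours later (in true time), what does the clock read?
For every 60 true minutes, the faulty clock advances 60 + 3 = 63 minutes.
True elapsed: 3 hours = 180 minutes.
Faulty clock advances: 180 x 63/60 = 189 minutes (drift: 9 minutes ahead).
Shown time: 6:00 + 189 minutes = 9:09.

Final answer: 9:09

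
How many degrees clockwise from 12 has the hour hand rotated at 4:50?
The hour hand moves 30 degrees per hour and 0.5 degrees per minute.
At 4:50: (4) x 30 + 50 x 0.5 = 120 + 25 = 145 degrees

Final answer: 145 degrees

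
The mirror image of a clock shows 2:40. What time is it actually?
Reflection across the vertical (12-6) axis maps a hand at angle A degrees to (360 - A) degrees, which sends a reading of T minutes past 12:00 to (720 - T) minutes past 12:00.
Mirror reads 2:40 = 160 minutes past 12:00.
Actual time: (720 - 160) mod 720 = 560 minutes = 9:20.

Final answer: 9:20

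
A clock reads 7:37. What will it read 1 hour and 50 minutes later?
Starting time: 7:37
Adding 50 minutes to 37 minutes: 37 + 50 = 87 minutes = 1 hour and 27 minutes
Adding 1 hour: 7 + 1 + 1 (carry) = 9
Final time: 9:27

Final answer: 9:27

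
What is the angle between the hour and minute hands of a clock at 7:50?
Hour hand position: 7 x 30 + 50 x 0.5 = 235 degrees
Minute hand position: 50 x 6 = 300 degrees
Difference: |235 - 300| = 65 degrees
The angle between the hands is 65 degrees

Final answer: 65 degrees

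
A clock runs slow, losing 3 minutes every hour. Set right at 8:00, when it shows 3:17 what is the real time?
For every 60 true minutes, the faulty clock advances 57 minutes, so 1 faulty-clock minute corresponds to 60/57 true minutes.
From 8:00 to 3:17 on the faulty dial is 437 minutes.
True elapsed: 437 x 60/57 = 460 minutes = 7 hours and 40 minutes.
True time: 8:00 + 7 hours and 40 minutes = 3:40.

Final answer: 3:40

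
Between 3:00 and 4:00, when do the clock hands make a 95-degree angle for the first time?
At t minutes past 3:00, the hour hand is at 30 x 3 + 0.5t degrees and the minute hand is at 6t degrees.
The smaller angle between them is 95 degrees when |30H - 5.5t| = 95 or |30H - 5.5t| = 265.
With H = 3, solve 30 x 3 - 5.5t = +/- target for each target:
  t = (30 x 3 - 95) / 5.5 = -0.91 (outside (0, 60))
  t = (30 x 3 + 95) / 5.5 = 33.64
  t = (30 x 3 - 265) / 5.5 = -31.82 (outside (0, 60))
  t = (30 x 3 + 265) / 5.5 = 64.55 (outside (0, 60))
Valid solutions in (0, 60): {33.64} minutes.
The first occurrence is t = 33.64 minutes.
The hands form a 95-degree angle at 33.64 minutes past 3:00.

Final answer: 33.64 minutes past 3:00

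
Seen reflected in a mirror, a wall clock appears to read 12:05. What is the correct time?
Reflection across the vertical (12-6) axis maps a hand at angle A degrees to (360 - A) degrees, which sends a reading of T minutes past 12:00 to (720 - T) minutes past 12:00.
Mirror reads 12:05 = 5 minutes past 12:00.
Actual time: (720 - 5) mod 720 = 715 minutes = 11:55.

Final answer: 11:55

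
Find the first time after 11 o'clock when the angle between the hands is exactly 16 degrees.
At t minutes past 11:00, the hour hand is at 30 x 11 + 0.5t degrees and the minute hand is at 6t degrees.
The smaller angle between them is 16 degrees when |30H - 5.5t| = 16 or |30H - 5.5t| = 344.
With H = 11, solve 30 x 11 - 5.5t = +/- target for each target:
  t = (30 x 11 - 16) / 5.5 = 57.09
  t = (30 x 11 + 16) / 5.5 = 62.91 (outside (0, 60))
  t = (30 x 11 - 344) / 5.5 = -2.55 (outside (0, 60))
  t = (30 x 11 + 344) / 5.5 = 122.55 (outside (0, 60))
Valid solutions in (0, 60): {57.09} minutes.
The first occurrence is t = 57.09 minutes.
The hands form a 16-degree angle at 57.09 minutes past 11:00.

Final answer: 57.09 minutes past 11:00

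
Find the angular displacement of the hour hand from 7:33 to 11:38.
The hour hand moves 0.5 degrees per minute.
Time elapsed: 11:38 - 7:33 = 245 minutes
Angular displacement: 245 x 0.5 = 122.5 degrees

Final answer: 122.5 degrees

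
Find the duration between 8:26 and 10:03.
From 8:26 to 10:03:
(10 x 60 + 3) - (8 x 60 + 26) = 603 - 506 = 97 minutes
= 1 hour and 37 minutes

Final answer: 1 hour and 37 minutes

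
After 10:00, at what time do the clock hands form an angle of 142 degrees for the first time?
At t minutes past 10:00, the hour hand is at 30 x 10 + 0.5t degrees and the minute hand is at 6t degrees.
The smaller angle between them is 142 degrees when |30H - 5.5t| = 142 or |30H - 5.5t| = 218.
With H = 10, solve 30 x 10 - 5.5t = +/- target for each target:
  t = (30 x 10 - 142) / 5.5 = 28.73
  t = (30 x 10 + 142) / 5.5 = 80.36 (outside (0, 60))
  t = (30 x 10 - 218) / 5.5 = 14.91
  t = (30 x 10 + 218) / 5.5 = 94.18 (outside (0, 60))
Valid solutions in (0, 60): {14.91, 28.73} minutes.
The first occurrence is t = 14.91 minutes.
The hands form a 142-degree angle at 14.91 minutes past 10:00.

Final answer: 14.91 minutes past 10:00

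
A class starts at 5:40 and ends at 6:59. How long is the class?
From 5:40 to 6:59:
(6 x 60 + 59) - (5 x 60 + 40) = 419 - 340 = 79 minutes
= 1 hour and 19 minutes

Final answer: 1 hour and 19 minutes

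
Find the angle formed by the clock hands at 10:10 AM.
Hour hand position: 10 x 30 + 10 x 0.5 = 305 degrees
Minute hand position: 10 x 6 = 60 degrees
Difference: |305 - 60| = 245 degrees
Since 245 > 180, the smaller angle is 360 - 245 = 115 degrees

Final answer: 115 degrees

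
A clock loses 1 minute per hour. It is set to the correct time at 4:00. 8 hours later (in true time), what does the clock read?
For every 60 true minutes, the faulty clock advances 60 - 1 = 59 minutes.
True elapsed: 8 hours = 480 minutes.
Faulty clock advances: 480 x 59/60 = 472 minutes (drift: 8 minutes behind).
Shown time: 4:00 + 472 minutes = 11:52.

Final answer: 11:52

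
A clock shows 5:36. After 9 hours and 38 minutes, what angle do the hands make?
First find the time 9 hours and 38 minutes after 5:36.
Total minutes: 5 x 60 + 36 + 9 x 60 + 38 = 914.
914 mod 720 = 194 minutes = 3:14.
Now compute the angle at 3:14:
Hour hand: 3 x 30 + 14 x 0.5 = 97 degrees
Minute hand: 14 x 6 = 84 degrees
Difference: |97 - 84| = 13 degrees
The angle is 13 degrees

Final answer: 13 degrees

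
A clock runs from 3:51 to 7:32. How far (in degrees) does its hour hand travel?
The hour hand moves 0.5 degrees per minute.
Time elapsed: 7:32 - 3:51 = 221 minutes
Angular displacement: 221 x 0.5 = 110.5 degrees

Final answer: 110.5 degrees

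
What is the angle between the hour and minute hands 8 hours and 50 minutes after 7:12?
First find the time 8 hours and 50 minutes after 7:12.
Total minutes: 7 x 60 + 12 + 8 x 60 + 50 = 962.
962 mod 720 = 242 minutes = 4:02.
Now compute the angle at 4:02:
Hour hand: 4 x 30 + 2 x 0.5 = 121 degrees
Minute hand: 2 x 6 = 12 degrees
Difference: |121 - 12| = 109 degrees
The angle is 109 degrees

Final answer: 109 degrees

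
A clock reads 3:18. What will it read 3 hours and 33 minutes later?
Starting time: 3:18
Adding 33 minutes to 18 minutes: 18 + 33 = 51 minutes
Adding 3 hours: 3 + 3 = 6
Final time: 6:51

Final answer: 6:51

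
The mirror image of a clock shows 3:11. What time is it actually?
Reflection across the vertical (12-6) axis maps a hand at angle A degrees to (360 - A) degrees, which sends a reading of T minutes past 12:00 to (720 - T) minutes past 12:00.
Mirror reads 3:11 = 191 minutes past 12:00.
Actual time: (720 - 191) mod 720 = 529 minutes = 8:49.

Final answer: 8:49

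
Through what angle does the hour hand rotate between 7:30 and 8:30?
The hour hand moves 0.5 degrees per minute.
Time elapsed: 8:30 - 7:30 = 60 minutes
Angular displacement: 60 x 0.5 = 30 degrees

Final answer: 30 degrees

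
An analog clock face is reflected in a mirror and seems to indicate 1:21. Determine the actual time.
Reflection across the vertical (12-6) axis maps a hand at angle A degrees to (360 - A) degrees, which sends a reading of T minutes past 12:00 to (720 - T) minutes past 12:00.
Mirror reads 1:21 = 81 minutes past 12:00.
Actual time: (720 - 81) mod 720 = 639 minutes = 10:39.

Final answer: 10:39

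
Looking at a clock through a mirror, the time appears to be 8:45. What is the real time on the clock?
Reflection across the vertical (12-6) axis maps a hand at angle A degrees to (360 - A) degrees, which sends a reading of T minutes past 12:00 to (720 - T) minutes past 12:00.
Mirror reads 8:45 = 525 minutes past 12:00.
Actual time: (720 - 525) mod 720 = 195 minutes = 3:15.

Final answer: 3:15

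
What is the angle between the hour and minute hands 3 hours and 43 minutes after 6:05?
First find the time 3 hours and 43 minutes after 6:05.
Total minutes: 6 x 60 + 5 + 3 x 60 + 43 = 588.
588 mod 720 = 588 minutes = 9:48.
Now compute the angle at 9:48:
Hour hand: 9 x 30 + 48 x 0.5 = 294 degrees
Minute hand: 48 x 6 = 288 degrees
Difference: |294 - 288| = 6 degrees
The angle is 6 degrees

Final answer: 6 degrees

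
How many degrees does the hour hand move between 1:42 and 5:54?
The hour hand moves 0.5 degrees per minute.
Time elapsed: 5:54 - 1:42 = 252 minutes
Angular displacement: 252 x 0.5 = 126 degrees

Final answer: 126 degrees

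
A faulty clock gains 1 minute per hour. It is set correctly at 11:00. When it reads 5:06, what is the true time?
For every 60 true minutes, the faulty clock advances 61 minutes, so 1 faulty-clock minute corresponds to 60/61 true minutes.
From 11:00 to 5:06 on the faulty dial is 366 minutes.
True elapsed: 366 x 60/61 = 360 minutes = 6 hours.
True time: 11:00 + 6 hours = 5:00.

Final answer: 5:00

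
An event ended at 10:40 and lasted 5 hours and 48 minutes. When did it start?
Starting time: 10:40 = 640 total minutes past 12:00
Subtracting: 5 hours and 48 minutes = 348 minutes
640 - 348 = 292 minutes
= 4 hours and 52 minutes past 12:00 = 4:52

Final answer: 4:52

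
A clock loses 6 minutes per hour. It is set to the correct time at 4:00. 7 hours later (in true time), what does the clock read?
For every 60 true minutes, the faulty clock advances 60 - 6 = 54 minutes.
True elapsed: 7 hours = 420 minutes.
Faulty clock advances: 420 x 54/60 = 378 minutes (drift: 42 minutes behind).
Shown time: 4:00 + 378 minutes = 10:18.

Final answer: 10:18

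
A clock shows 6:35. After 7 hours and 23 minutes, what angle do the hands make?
First find the time 7 hours and 23 minutes after 6:35.
Total minutes: 6 x 60 + 35 + 7 x 60 + 23 = 838.
838 mod 720 = 118 minutes = 1:58.
Now compute the angle at 1:58:
Hour hand: 1 x 30 + 58 x 0.5 = 59 degrees
Minute hand: 58 x 6 = 348 degrees
Difference: |59 - 348| = 289 degrees
Smaller angle: 360 - 289 = 71 degrees

Final answer: 71 degrees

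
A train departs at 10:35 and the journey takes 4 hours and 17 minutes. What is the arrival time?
Starting time: 10:35
Adding 17 minutes to 35 minutes: 35 + 17 = 52 minutes
Adding 4 hours: 10 + 4 = 14 - 12 = 2
Final time: 2:52

Final answer: 2:52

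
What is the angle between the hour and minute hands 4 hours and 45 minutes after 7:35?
First find the time 4 hours and 45 minutes after 7:35.
Total minutes: 7 x 60 + 35 + 4 x 60 + 45 = 740.
740 mod 720 = 20 minutes = 12:20.
Now compute the angle at 12:20:
Hour hand: 0 x 30 + 20 x 0.5 = 10 degrees
Minute hand: 20 x 6 = 120 degrees
Difference: |10 - 120| = 110 degrees
The angle is 110 degrees

Final answer: 110 degrees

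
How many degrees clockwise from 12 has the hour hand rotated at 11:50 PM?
The hour hand moves 30 degrees per hour and 0.5 degrees per minute.
At 11:50: (11) x 30 + 50 x 0.5 = 330 + 25 = 355 degrees

Final answer: 355 degrees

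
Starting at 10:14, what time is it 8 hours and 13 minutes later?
Starting time: 10:14
Adding 13 minutes to 14 minutes: 14 + 13 = 27 minutes
Adding 8 hours: 10 + 8 = 18 - 12 = 6
Final time: 6:27

Final answer: 6:27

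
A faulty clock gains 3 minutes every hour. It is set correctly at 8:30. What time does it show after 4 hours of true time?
For every 60 true minutes, the faulty clock advances 60 + 3 = 63 minutes.
True elapsed: 4 hours = 240 minutes.
Faulty clock advances: 240 x 63/60 = 252 minutes (drift: 12 minutes ahead).
Shown time: 8:30 + 252 minutes = 12:42.

Final answer: 12:42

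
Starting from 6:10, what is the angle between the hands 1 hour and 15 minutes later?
First find the time 1 hour and 15 minutes after 6:10.
Total minutes: 6 x 60 + 10 + 1 x 60 + 15 = 445.
445 mod 720 = 445 minutes = 7:25.
Now compute the angle at 7:25:
Hour hand: 7 x 30 + 25 x 0.5 = 222.5 degrees
Minute hand: 25 x 6 = 150 degrees
Difference: |222.5 - 150| = 72.5 degrees
The angle is 72.5 degrees

Final answer: 72.5 degrees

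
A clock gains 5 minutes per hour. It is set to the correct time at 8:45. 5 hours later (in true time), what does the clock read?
For every 60 true minutes, the faulty clock advances 60 + 5 = 65 minutes.
True elapsed: 5 hours = 300 minutes.
Faulty clock advances: 300 x 65/60 = 325 minutes (drift: 25 minutes ahead).
Shown time: 8:45 + 325 minutes = 2:10.

Final answer: 2:10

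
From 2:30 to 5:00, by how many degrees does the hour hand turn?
The hour hand moves 0.5 degrees per minute.
Time elapsed: 5:00 - 2:30 = 150 minutes
Angular displacement: 150 x 0.5 = 75 degrees

Final answer: 75 degrees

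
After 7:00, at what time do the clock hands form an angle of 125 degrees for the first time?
At t minutes past 7:00, the hour hand is at 30 x 7 + 0.5t degrees and the minute hand is at 6t degrees.
The smaller angle between them is 125 degrees when |30H - 5.5t| = 125 or |30H - 5.5t| = 235.
With H = 7, solve 30 x 7 - 5.5t = +/- target for each target:
  t = (30 x 7 - 125) / 5.5 = 15.45
  t = (30 x 7 + 125) / 5.5 = 60.91 (outside (0, 60))
  t = (30 x 7 - 235) / 5.5 = -4.55 (outside (0, 60))
  t = (30 x 7 + 235) / 5.5 = 80.91 (outside (0, 60))
Valid solutions in (0, 60): {15.45} minutes.
The first occurrence is t = 15.45 minutes.
The hands form a 125-degree angle at 15.45 minutes past 7:00.

Final answer: 15.45 minutes past 7:00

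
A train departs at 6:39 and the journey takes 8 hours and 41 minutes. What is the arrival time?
Starting time: 6:39
Adding 41 minutes to 39 minutes: 39 + 41 = 80 minutes = 1 hour and 20 minutes
Adding 8 hours: 6 + 8 + 1 (carry) = 15 - 12 = 3
Final time: 3:20

Final answer: 3:20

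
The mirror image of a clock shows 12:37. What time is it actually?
Reflection across the vertical (12-6) axis maps a hand at angle A degrees to (360 - A) degrees, which sends a reading of T minutes past 12:00 to (720 - T) minutes past 12:00.
Mirror reads 12:37 = 37 minutes past 12:00.
Actual time: (720 - 37) mod 720 = 683 minutes = 11:23.

Final answer: 11:23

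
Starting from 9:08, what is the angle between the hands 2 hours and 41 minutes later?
First find the time 2 hours and 41 minutes after 9:08.
Total minutes: 9 x 60 + 8 + 2 x 60 + 41 = 709.
709 mod 720 = 709 minutes = 11:49.
Now compute the angle at 11:49:
Hour hand: 11 x 30 + 49 x 0.5 = 354.5 degrees
Minute hand: 49 x 6 = 294 degrees
Difference: |354.5 - 294| = 60.5 degrees
The angle is 60.5 degrees

Final answer: 60.5 degrees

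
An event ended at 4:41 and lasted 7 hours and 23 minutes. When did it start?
Starting time: 4:41 = 281 total minutes past 12:00
Subtracting: 7 hours and 23 minutes = 443 minutes
281 - 443 = -162 (negative, add 12 hours = 720) = 558 minutes
= 9 hours and 18 minutes past 12:00 = 9:18

Final answer: 9:18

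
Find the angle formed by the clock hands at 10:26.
Hour hand position: 10 x 30 + 26 x 0.5 = 313 degrees
Minute hand position: 26 x 6 = 156 degrees
Difference: |313 - 156| = 157 degrees
The angle between the hands is 157 degrees

Final answer: 157 degrees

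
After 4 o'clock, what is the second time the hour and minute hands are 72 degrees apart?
At t minutes past 4:00, the hour hand is at 30 x 4 + 0.5t degrees and the minute hand is at 6t degrees.
The smaller angle between them is 72 degrees when |30H - 5.5t| = 72 or |30H - 5.5t| = 288.
With H = 4, solve 30 x 4 - 5.5t = +/- target for each target:
  t = (30 x 4 - 72) / 5.5 = 8.73
  t = (30 x 4 + 72) / 5.5 = 34.91
  t = (30 x 4 - 288) / 5.5 = -30.55 (outside (0, 60))
  t = (30 x 4 + 288) / 5.5 = 74.18 (outside (0, 60))
Valid solutions in (0, 60): {8.73, 34.91} minutes.
The second occurrence is t = 34.91 minutes.
The hands form a 72-degree angle at 34.91 minutes past 4:00.

Final answer: 34.91 minutes past 4:00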